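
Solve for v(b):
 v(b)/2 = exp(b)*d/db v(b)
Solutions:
 v(b) = C1*exp(-exp(-b)/2)


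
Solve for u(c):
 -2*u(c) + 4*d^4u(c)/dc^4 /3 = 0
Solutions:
 u(c) = C1*exp(-2^(3/4)*3^(1/4)*c/2) + C2*exp(2^(3/4)*3^(1/4)*c/2) + C3*sin(2^(3/4)*3^(1/4)*c/2) + C4*cos(2^(3/4)*3^(1/4)*c/2)


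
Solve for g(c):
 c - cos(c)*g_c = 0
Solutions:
 g(c) = C1 + Integral(c/cos(c), c)


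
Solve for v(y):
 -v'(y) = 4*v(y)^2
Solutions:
 v(y) = 1/(C1 + 4*y)


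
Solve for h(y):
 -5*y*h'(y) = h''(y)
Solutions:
 h(y) = C1 + C2*erf(sqrt(10)*y/2)


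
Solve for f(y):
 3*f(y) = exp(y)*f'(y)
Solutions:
 f(y) = C1*exp(-3*exp(-y))


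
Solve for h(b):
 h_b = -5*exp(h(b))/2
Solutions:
 h(b) = log(1/(C1 + 5*b)) + log(2)


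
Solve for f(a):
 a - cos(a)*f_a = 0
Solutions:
 f(a) = C1 + Integral(a/cos(a), a)


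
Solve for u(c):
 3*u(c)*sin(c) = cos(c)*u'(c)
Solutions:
 u(c) = C1/cos(c)^3


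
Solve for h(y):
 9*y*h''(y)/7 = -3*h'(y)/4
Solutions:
 h(y) = C1 + C2*y^(5/12)


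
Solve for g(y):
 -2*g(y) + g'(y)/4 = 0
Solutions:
 g(y) = C1*exp(8*y)


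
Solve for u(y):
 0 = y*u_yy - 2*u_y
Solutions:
 u(y) = C1 + C2*y^3


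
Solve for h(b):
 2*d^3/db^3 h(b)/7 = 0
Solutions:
 h(b) = C1 + C2*b + C3*b^2


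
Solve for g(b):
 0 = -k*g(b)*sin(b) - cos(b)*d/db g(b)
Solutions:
 g(b) = C1*exp(k*log(cos(b)))


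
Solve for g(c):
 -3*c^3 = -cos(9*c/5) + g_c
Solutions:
 g(c) = C1 - 3*c^4/4 + 5*sin(9*c/5)/9


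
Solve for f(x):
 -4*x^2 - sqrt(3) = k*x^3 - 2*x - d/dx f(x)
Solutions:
 f(x) = C1 + k*x^4/4 + 4*x^3/3 - x^2 + sqrt(3)*x


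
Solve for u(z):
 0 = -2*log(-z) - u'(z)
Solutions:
 u(z) = C1 - 2*z*log(-z) + 2*z


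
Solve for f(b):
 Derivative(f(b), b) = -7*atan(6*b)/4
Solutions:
 f(b) = C1 - 7*b*atan(6*b)/4 + 7*log(36*b^2 + 1)/48


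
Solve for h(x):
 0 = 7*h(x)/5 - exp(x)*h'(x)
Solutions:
 h(x) = C1*exp(-7*exp(-x)/5)


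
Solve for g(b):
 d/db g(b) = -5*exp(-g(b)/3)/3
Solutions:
 g(b) = 3*log(C1 - 5*b/9)


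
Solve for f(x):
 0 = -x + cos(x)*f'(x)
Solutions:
 f(x) = C1 + Integral(x/cos(x), x)


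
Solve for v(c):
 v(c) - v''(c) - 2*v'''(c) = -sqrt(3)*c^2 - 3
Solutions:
 v(c) = C1*exp(-c*((6*sqrt(78) + 53)^(-1/3) + 2 + (6*sqrt(78) + 53)^(1/3))/12)*sin(sqrt(3)*c*(-(6*sqrt(78) + 53)^(1/3) + (6*sqrt(78) + 53)^(-1/3))/12) + C2*exp(-c*((6*sqrt(78) + 53)^(-1/3) + 2 + (6*sqrt(78) + 53)^(1/3))/12)*cos(sqrt(3)*c*(-(6*sqrt(78) + 53)^(1/3) + (6*sqrt(78) + 53)^(-1/3))/12) + C3*exp(c*(-1 + (6*sqrt(78) + 53)^(-1/3) + (6*sqrt(78) + 53)^(1/3))/6) - sqrt(3)*c^2 - 2*sqrt(3) - 3


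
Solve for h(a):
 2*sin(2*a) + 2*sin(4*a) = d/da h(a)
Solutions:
 h(a) = C1 - cos(2*a) - cos(4*a)/2


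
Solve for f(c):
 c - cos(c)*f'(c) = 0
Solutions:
 f(c) = C1 + Integral(c/cos(c), c)


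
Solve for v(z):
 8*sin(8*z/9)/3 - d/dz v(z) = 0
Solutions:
 v(z) = C1 - 3*cos(8*z/9)


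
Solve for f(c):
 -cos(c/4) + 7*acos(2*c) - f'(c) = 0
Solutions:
 f(c) = C1 + 7*c*acos(2*c) - 7*sqrt(1 - 4*c^2)/2 - 4*sin(c/4)


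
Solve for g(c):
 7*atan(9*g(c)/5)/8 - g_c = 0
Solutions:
 Integral(1/atan(9*_y/5), (_y, g(c))) = C1 + 7*c/8


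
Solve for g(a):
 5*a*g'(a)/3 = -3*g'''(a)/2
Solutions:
 g(a) = C1 + Integral(C2*airyai(-30^(1/3)*a/3) + C3*airybi(-30^(1/3)*a/3), a)


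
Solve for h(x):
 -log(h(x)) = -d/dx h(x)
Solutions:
 li(h(x)) = C1 + x


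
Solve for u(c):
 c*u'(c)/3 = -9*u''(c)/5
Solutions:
 u(c) = C1 + C2*erf(sqrt(30)*c/18)


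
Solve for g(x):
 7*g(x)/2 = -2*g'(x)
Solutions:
 g(x) = C1*exp(-7*x/4)


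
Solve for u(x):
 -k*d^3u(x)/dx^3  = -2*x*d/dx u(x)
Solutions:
 u(x) = C1 + Integral(C2*airyai(2^(1/3)*x*(1/k)^(1/3)) + C3*airybi(2^(1/3)*x*(1/k)^(1/3)), x)


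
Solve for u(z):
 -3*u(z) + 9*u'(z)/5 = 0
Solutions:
 u(z) = C1*exp(5*z/3)


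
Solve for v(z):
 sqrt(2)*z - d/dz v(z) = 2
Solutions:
 v(z) = C1 + sqrt(2)*z^2/2 - 2*z


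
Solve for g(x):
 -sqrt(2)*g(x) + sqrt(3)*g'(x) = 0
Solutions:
 g(x) = C1*exp(sqrt(6)*x/3)


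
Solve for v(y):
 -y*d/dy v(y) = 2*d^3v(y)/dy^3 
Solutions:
 v(y) = C1 + Integral(C2*airyai(-2^(2/3)*y/2) + C3*airybi(-2^(2/3)*y/2), y)


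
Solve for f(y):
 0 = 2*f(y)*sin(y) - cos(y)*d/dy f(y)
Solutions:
 f(y) = C1/cos(y)^2


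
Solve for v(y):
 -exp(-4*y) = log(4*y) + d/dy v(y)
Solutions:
 v(y) = C1 - y*log(y) + y*(1 - 2*log(2)) + exp(-4*y)/4


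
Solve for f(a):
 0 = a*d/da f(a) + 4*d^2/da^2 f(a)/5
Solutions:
 f(a) = C1 + C2*erf(sqrt(10)*a/4)


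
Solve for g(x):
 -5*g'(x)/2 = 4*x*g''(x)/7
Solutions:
 g(x) = C1 + C2/x^(27/8)


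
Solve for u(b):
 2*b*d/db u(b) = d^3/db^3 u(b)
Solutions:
 u(b) = C1 + Integral(C2*airyai(2^(1/3)*b) + C3*airybi(2^(1/3)*b), b)


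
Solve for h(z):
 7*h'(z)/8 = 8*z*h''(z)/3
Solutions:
 h(z) = C1 + C2*z^(85/64)


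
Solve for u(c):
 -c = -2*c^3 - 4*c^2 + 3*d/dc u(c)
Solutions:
 u(c) = C1 + c^4/6 + 4*c^3/9 - c^2/6


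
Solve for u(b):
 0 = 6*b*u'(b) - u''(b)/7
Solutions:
 u(b) = C1 + C2*erfi(sqrt(21)*b)


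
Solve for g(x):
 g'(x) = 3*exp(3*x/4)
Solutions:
 g(x) = C1 + 4*exp(3*x/4)


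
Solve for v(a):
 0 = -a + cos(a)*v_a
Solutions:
 v(a) = C1 + Integral(a/cos(a), a)


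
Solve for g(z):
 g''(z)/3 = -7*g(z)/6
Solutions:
 g(z) = C1*sin(sqrt(14)*z/2) + C2*cos(sqrt(14)*z/2)


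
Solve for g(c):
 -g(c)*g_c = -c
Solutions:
 g(c) = -sqrt(C1 + c^2)
 g(c) = sqrt(C1 + c^2)


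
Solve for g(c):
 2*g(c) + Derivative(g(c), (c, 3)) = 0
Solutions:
 g(c) = C3*exp(-2^(1/3)*c) + (C1*sin(2^(1/3)*sqrt(3)*c/2) + C2*cos(2^(1/3)*sqrt(3)*c/2))*exp(2^(1/3)*c/2)


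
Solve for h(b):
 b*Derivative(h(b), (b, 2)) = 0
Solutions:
 h(b) = C1 + C2*b


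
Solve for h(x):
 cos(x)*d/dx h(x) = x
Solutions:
 h(x) = C1 + Integral(x/cos(x), x)


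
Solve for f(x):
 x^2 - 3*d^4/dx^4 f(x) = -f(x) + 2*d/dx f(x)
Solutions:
 f(x) = C1*exp(x*(-2^(2/3) + 2^(1/3) + 2)/6)*sin(2^(1/3)*sqrt(3)*x*(1 + 2^(1/3))/6) + C2*exp(x*(-2^(2/3) + 2^(1/3) + 2)/6)*cos(2^(1/3)*sqrt(3)*x*(1 + 2^(1/3))/6) + C3*exp(-x) + C4*exp(x*(-2^(1/3) + 1 + 2^(2/3))/3) - x^2 - 4*x - 8


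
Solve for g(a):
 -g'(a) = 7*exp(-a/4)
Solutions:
 g(a) = C1 + 28*exp(-a/4)


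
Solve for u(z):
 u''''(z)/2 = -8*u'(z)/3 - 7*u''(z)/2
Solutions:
 u(z) = C1 + C2*exp(-3^(1/3)*z*(-(24 + sqrt(1605))^(1/3) + 7*3^(1/3)/(24 + sqrt(1605))^(1/3))/6)*sin(3^(1/6)*z*(21/(24 + sqrt(1605))^(1/3) + 3^(2/3)*(24 + sqrt(1605))^(1/3))/6) + C3*exp(-3^(1/3)*z*(-(24 + sqrt(1605))^(1/3) + 7*3^(1/3)/(24 + sqrt(1605))^(1/3))/6)*cos(3^(1/6)*z*(21/(24 + sqrt(1605))^(1/3) + 3^(2/3)*(24 + sqrt(1605))^(1/3))/6) + C4*exp(3^(1/3)*z*(-(24 + sqrt(1605))^(1/3) + 7*3^(1/3)/(24 + sqrt(1605))^(1/3))/3)


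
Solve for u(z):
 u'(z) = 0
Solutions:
 u(z) = C1


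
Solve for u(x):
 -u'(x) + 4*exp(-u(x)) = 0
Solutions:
 u(x) = log(C1 + 4*x)


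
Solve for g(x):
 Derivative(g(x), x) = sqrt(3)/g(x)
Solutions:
 g(x) = -sqrt(C1 + 2*sqrt(3)*x)
 g(x) = sqrt(C1 + 2*sqrt(3)*x)


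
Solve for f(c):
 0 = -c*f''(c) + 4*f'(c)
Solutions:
 f(c) = C1 + C2*c^5


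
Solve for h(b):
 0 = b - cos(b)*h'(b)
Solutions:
 h(b) = C1 + Integral(b/cos(b), b)


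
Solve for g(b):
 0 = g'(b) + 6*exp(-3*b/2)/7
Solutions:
 g(b) = C1 + 4*exp(-3*b/2)/7


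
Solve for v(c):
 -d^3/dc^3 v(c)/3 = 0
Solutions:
 v(c) = C1 + C2*c + C3*c^2


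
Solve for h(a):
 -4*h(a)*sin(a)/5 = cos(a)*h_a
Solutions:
 h(a) = C1*cos(a)^(4/5)


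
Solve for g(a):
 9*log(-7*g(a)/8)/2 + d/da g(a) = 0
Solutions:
 2*Integral(1/(log(-_y) - 3*log(2) + log(7)), (_y, g(a)))/9 = C1 - a


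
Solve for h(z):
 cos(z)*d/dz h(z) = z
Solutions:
 h(z) = C1 + Integral(z/cos(z), z)


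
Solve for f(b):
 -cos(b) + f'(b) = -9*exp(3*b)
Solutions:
 f(b) = C1 - 3*exp(3*b) + sin(b)


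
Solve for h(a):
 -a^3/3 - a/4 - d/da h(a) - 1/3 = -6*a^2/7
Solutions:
 h(a) = C1 - a^4/12 + 2*a^3/7 - a^2/8 - a/3


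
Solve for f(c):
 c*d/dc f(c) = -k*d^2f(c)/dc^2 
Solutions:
 f(c) = C1 + C2*sqrt(k)*erf(sqrt(2)*c*sqrt(1/k)/2)


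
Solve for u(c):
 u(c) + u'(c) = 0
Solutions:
 u(c) = C1*exp(-c)


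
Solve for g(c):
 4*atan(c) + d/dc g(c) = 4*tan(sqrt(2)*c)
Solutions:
 g(c) = C1 - 4*c*atan(c) + 2*log(c^2 + 1) - 2*sqrt(2)*log(cos(sqrt(2)*c))


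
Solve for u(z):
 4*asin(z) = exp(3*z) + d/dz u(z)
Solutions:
 u(z) = C1 + 4*z*asin(z) + 4*sqrt(1 - z^2) - exp(3*z)/3


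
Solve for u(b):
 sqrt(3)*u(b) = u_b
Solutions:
 u(b) = C1*exp(sqrt(3)*b)


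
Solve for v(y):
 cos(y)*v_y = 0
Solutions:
 v(y) = C1


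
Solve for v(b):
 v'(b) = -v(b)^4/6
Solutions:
 v(b) = 2^(1/3)*(1/(C1 + b))^(1/3)
 v(b) = 2^(1/3)*(-1 - sqrt(3)*I)*(1/(C1 + b))^(1/3)/2
 v(b) = 2^(1/3)*(-1 + sqrt(3)*I)*(1/(C1 + b))^(1/3)/2


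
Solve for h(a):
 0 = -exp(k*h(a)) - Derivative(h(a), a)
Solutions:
 h(a) = Piecewise((log(1/(C1*k + a*k))/k, Ne(k, 0)), (nan, True))
 h(a) = Piecewise((C1 - a, Eq(k, 0)), (nan, True))


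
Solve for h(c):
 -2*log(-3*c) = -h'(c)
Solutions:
 h(c) = C1 + 2*c*log(-c) + 2*c*(-1 + log(3))


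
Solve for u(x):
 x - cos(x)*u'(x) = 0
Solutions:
 u(x) = C1 + Integral(x/cos(x), x)


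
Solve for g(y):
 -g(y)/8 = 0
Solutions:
 g(y) = 0


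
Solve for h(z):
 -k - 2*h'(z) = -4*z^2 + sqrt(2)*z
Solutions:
 h(z) = C1 - k*z/2 + 2*z^3/3 - sqrt(2)*z^2/4


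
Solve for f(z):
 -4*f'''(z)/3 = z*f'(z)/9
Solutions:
 f(z) = C1 + Integral(C2*airyai(-18^(1/3)*z/6) + C3*airybi(-18^(1/3)*z/6), z)


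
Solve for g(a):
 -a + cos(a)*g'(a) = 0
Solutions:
 g(a) = C1 + Integral(a/cos(a), a)


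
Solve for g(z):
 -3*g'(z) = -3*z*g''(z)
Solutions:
 g(z) = C1 + C2*z^2


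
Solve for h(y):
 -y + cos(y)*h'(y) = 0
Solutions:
 h(y) = C1 + Integral(y/cos(y), y)


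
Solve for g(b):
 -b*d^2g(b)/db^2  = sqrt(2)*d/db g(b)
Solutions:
 g(b) = C1 + C2*b^(1 - sqrt(2))


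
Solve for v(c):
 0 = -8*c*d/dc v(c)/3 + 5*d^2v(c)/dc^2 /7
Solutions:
 v(c) = C1 + C2*erfi(2*sqrt(105)*c/15)


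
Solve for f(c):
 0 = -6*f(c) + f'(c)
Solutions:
 f(c) = C1*exp(6*c)


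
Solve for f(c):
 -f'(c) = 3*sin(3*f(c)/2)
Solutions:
 f(c) = -2*acos((-C1 - exp(9*c))/(C1 - exp(9*c)))/3 + 4*pi/3
 f(c) = 2*acos((-C1 - exp(9*c))/(C1 - exp(9*c)))/3


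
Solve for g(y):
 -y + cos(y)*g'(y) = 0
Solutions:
 g(y) = C1 + Integral(y/cos(y), y)


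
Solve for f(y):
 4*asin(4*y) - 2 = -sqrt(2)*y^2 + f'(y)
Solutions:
 f(y) = C1 + sqrt(2)*y^3/3 + 4*y*asin(4*y) - 2*y + sqrt(1 - 16*y^2)


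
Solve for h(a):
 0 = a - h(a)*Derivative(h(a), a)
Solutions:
 h(a) = -sqrt(C1 + a^2)
 h(a) = sqrt(C1 + a^2)


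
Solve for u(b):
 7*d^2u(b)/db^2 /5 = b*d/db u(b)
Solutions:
 u(b) = C1 + C2*erfi(sqrt(70)*b/14)


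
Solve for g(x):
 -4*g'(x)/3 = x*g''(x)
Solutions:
 g(x) = C1 + C2/x^(1/3)


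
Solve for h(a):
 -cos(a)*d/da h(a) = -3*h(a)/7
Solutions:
 h(a) = C1*(sin(a) + 1)^(3/14)/(sin(a) - 1)^(3/14)


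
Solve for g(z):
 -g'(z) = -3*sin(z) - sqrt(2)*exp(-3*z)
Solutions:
 g(z) = C1 - 3*cos(z) - sqrt(2)*exp(-3*z)/3


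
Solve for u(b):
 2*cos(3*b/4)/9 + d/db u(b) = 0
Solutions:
 u(b) = C1 - 8*sin(3*b/4)/27


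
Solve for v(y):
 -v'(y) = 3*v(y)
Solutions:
 v(y) = C1*exp(-3*y)


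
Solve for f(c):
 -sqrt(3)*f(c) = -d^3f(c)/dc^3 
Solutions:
 f(c) = C3*exp(3^(1/6)*c) + (C1*sin(3^(2/3)*c/2) + C2*cos(3^(2/3)*c/2))*exp(-3^(1/6)*c/2)


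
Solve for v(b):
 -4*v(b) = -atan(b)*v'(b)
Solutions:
 v(b) = C1*exp(4*Integral(1/atan(b), b))


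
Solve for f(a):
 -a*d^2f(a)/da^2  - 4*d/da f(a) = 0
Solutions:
 f(a) = C1 + C2/a^3


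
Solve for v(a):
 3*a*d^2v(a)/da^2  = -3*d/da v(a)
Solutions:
 v(a) = C1 + C2*log(a)


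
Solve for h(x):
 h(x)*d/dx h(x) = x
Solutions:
 h(x) = -sqrt(C1 + x^2)
 h(x) = sqrt(C1 + x^2)


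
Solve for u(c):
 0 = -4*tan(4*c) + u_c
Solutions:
 u(c) = C1 - log(cos(4*c))


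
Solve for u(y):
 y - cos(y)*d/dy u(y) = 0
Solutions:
 u(y) = C1 + Integral(y/cos(y), y)


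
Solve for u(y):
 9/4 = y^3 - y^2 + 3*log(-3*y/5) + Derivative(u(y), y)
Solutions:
 u(y) = C1 - y^4/4 + y^3/3 - 3*y*log(-y) + y*(-3*log(3) + 3*log(5) + 21/4)


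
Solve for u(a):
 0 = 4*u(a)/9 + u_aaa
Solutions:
 u(a) = C3*exp(-2^(2/3)*3^(1/3)*a/3) + (C1*sin(2^(2/3)*3^(5/6)*a/6) + C2*cos(2^(2/3)*3^(5/6)*a/6))*exp(2^(2/3)*3^(1/3)*a/6)


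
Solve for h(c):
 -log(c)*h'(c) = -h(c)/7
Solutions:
 h(c) = C1*exp(li(c)/7)


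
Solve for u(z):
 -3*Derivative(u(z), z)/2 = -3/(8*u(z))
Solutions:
 u(z) = -sqrt(C1 + 2*z)/2
 u(z) = sqrt(C1 + 2*z)/2


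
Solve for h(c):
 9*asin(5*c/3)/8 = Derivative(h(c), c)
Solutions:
 h(c) = C1 + 9*c*asin(5*c/3)/8 + 9*sqrt(9 - 25*c^2)/40


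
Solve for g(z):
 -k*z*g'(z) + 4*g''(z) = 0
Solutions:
 g(z) = Piecewise((-sqrt(2)*sqrt(pi)*C1*erf(sqrt(2)*z*sqrt(-k)/4)/sqrt(-k) - C2, (k > 0) | (k < 0)), (-C1*z - C2, True))


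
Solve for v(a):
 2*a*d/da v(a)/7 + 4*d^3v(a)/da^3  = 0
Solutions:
 v(a) = C1 + Integral(C2*airyai(-14^(2/3)*a/14) + C3*airybi(-14^(2/3)*a/14), a)


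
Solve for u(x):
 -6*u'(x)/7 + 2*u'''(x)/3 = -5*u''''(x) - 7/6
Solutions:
 u(x) = C1 + C2*exp(-x*(28*7^(1/3)/(135*sqrt(163689) + 54619)^(1/3) + 28 + 7^(2/3)*(135*sqrt(163689) + 54619)^(1/3))/630)*sin(sqrt(3)*7^(1/3)*x*(-7^(1/3)*(135*sqrt(163689) + 54619)^(1/3) + 28/(135*sqrt(163689) + 54619)^(1/3))/630) + C3*exp(-x*(28*7^(1/3)/(135*sqrt(163689) + 54619)^(1/3) + 28 + 7^(2/3)*(135*sqrt(163689) + 54619)^(1/3))/630)*cos(sqrt(3)*7^(1/3)*x*(-7^(1/3)*(135*sqrt(163689) + 54619)^(1/3) + 28/(135*sqrt(163689) + 54619)^(1/3))/630) + C4*exp(x*(-14 + 28*7^(1/3)/(135*sqrt(163689) + 54619)^(1/3) + 7^(2/3)*(135*sqrt(163689) + 54619)^(1/3))/315) + 49*x/36


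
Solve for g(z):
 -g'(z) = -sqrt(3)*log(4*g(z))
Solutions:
 -sqrt(3)*Integral(1/(log(_y) + 2*log(2)), (_y, g(z)))/3 = C1 - z


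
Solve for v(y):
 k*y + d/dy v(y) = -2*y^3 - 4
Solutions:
 v(y) = C1 - k*y^2/2 - y^4/2 - 4*y


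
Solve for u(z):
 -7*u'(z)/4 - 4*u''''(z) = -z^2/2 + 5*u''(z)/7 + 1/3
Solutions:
 u(z) = C1 + C2*exp(-42^(1/3)*z*(-(3087 + sqrt(9571569))^(1/3) + 10*42^(1/3)/(3087 + sqrt(9571569))^(1/3))/168)*sin(14^(1/3)*3^(1/6)*z*(30*14^(1/3)/(3087 + sqrt(9571569))^(1/3) + 3^(2/3)*(3087 + sqrt(9571569))^(1/3))/168) + C3*exp(-42^(1/3)*z*(-(3087 + sqrt(9571569))^(1/3) + 10*42^(1/3)/(3087 + sqrt(9571569))^(1/3))/168)*cos(14^(1/3)*3^(1/6)*z*(30*14^(1/3)/(3087 + sqrt(9571569))^(1/3) + 3^(2/3)*(3087 + sqrt(9571569))^(1/3))/168) + C4*exp(42^(1/3)*z*(-(3087 + sqrt(9571569))^(1/3) + 10*42^(1/3)/(3087 + sqrt(9571569))^(1/3))/84) + 2*z^3/21 - 40*z^2/343 - 4804*z/50421


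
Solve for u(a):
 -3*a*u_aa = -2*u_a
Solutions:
 u(a) = C1 + C2*a^(5/3)


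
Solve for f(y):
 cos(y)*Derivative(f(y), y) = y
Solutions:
 f(y) = C1 + Integral(y/cos(y), y)


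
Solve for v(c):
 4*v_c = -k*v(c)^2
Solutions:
 v(c) = 4/(C1 + c*k)


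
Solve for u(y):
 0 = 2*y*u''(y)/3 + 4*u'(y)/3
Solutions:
 u(y) = C1 + C2/y


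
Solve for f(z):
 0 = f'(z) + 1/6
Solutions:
 f(z) = C1 - z/6


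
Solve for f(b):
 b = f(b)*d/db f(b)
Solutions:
 f(b) = -sqrt(C1 + b^2)
 f(b) = sqrt(C1 + b^2)


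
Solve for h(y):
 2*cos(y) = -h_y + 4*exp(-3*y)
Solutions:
 h(y) = C1 - 2*sin(y) - 4*exp(-3*y)/3


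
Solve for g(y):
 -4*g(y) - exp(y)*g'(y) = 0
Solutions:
 g(y) = C1*exp(4*exp(-y))


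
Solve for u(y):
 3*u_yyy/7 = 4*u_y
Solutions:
 u(y) = C1 + C2*exp(-2*sqrt(21)*y/3) + C3*exp(2*sqrt(21)*y/3)


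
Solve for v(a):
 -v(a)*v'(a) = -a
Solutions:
 v(a) = -sqrt(C1 + a^2)
 v(a) = sqrt(C1 + a^2)


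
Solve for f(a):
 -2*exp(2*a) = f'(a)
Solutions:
 f(a) = C1 - exp(2*a)


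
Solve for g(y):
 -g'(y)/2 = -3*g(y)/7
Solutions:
 g(y) = C1*exp(6*y/7)


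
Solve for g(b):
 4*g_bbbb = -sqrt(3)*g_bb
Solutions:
 g(b) = C1 + C2*b + C3*sin(3^(1/4)*b/2) + C4*cos(3^(1/4)*b/2)


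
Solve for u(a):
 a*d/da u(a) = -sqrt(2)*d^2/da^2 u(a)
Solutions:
 u(a) = C1 + C2*erf(2^(1/4)*a/2)


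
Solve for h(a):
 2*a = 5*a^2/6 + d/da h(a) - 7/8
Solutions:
 h(a) = C1 - 5*a^3/18 + a^2 + 7*a/8


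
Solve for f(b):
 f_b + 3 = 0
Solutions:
 f(b) = C1 - 3*b


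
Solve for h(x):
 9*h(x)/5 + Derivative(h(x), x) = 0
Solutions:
 h(x) = C1*exp(-9*x/5)


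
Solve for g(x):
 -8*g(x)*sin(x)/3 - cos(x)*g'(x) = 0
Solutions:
 g(x) = C1*cos(x)^(8/3)


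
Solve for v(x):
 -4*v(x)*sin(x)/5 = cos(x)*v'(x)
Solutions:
 v(x) = C1*cos(x)^(4/5)


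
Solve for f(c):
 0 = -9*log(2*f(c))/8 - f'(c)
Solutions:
 8*Integral(1/(log(_y) + log(2)), (_y, f(c)))/9 = C1 - c


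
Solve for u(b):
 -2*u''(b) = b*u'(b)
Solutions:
 u(b) = C1 + C2*erf(b/2)


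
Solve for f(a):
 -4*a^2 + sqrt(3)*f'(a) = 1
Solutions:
 f(a) = C1 + 4*sqrt(3)*a^3/9 + sqrt(3)*a/3


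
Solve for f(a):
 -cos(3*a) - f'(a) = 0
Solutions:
 f(a) = C1 - sin(3*a)/3


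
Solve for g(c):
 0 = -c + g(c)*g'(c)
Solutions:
 g(c) = -sqrt(C1 + c^2)
 g(c) = sqrt(C1 + c^2)


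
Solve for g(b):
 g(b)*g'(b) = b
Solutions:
 g(b) = -sqrt(C1 + b^2)
 g(b) = sqrt(C1 + b^2)


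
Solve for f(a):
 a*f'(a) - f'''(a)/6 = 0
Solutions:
 f(a) = C1 + Integral(C2*airyai(6^(1/3)*a) + C3*airybi(6^(1/3)*a), a)


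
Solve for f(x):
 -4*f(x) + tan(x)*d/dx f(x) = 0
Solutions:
 f(x) = C1*sin(x)^4


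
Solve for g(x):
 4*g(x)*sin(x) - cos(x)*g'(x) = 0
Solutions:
 g(x) = C1/cos(x)^4


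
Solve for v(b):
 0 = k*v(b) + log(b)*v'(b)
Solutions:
 v(b) = C1*exp(-k*li(b))


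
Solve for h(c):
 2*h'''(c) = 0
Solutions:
 h(c) = C1 + C2*c + C3*c^2


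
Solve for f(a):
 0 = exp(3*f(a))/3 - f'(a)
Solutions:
 f(a) = log(-1/(C1 + a))/3
 f(a) = log((-1/(C1 + a))^(1/3)*(-1 - sqrt(3)*I)/2)
 f(a) = log((-1/(C1 + a))^(1/3)*(-1 + sqrt(3)*I)/2)


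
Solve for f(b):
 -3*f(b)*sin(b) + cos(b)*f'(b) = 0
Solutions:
 f(b) = C1/cos(b)^3


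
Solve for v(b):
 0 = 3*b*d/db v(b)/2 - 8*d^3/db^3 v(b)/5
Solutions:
 v(b) = C1 + Integral(C2*airyai(15^(1/3)*2^(2/3)*b/4) + C3*airybi(15^(1/3)*2^(2/3)*b/4), b)


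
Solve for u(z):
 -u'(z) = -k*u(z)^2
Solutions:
 u(z) = -1/(C1 + k*z)


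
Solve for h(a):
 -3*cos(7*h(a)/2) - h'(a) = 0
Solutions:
 h(a) = -2*asin((C1 + exp(21*a))/(C1 - exp(21*a)))/7 + 2*pi/7
 h(a) = 2*asin((C1 + exp(21*a))/(C1 - exp(21*a)))/7


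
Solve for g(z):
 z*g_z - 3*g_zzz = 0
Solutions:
 g(z) = C1 + Integral(C2*airyai(3^(2/3)*z/3) + C3*airybi(3^(2/3)*z/3), z)


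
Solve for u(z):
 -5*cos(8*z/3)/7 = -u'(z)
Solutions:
 u(z) = C1 + 15*sin(8*z/3)/56


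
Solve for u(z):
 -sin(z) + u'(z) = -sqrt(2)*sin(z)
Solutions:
 u(z) = C1 - cos(z) + sqrt(2)*cos(z)


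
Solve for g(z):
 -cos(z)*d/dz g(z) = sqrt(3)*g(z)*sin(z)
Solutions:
 g(z) = C1*cos(z)^(sqrt(3))


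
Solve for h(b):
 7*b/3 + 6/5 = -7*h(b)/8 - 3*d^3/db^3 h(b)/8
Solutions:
 h(b) = C3*exp(-3^(2/3)*7^(1/3)*b/3) - 8*b/3 + (C1*sin(3^(1/6)*7^(1/3)*b/2) + C2*cos(3^(1/6)*7^(1/3)*b/2))*exp(3^(2/3)*7^(1/3)*b/6) - 48/35


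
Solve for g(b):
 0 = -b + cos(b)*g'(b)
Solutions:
 g(b) = C1 + Integral(b/cos(b), b)


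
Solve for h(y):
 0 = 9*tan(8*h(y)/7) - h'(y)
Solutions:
 h(y) = -7*asin(C1*exp(72*y/7))/8 + 7*pi/8
 h(y) = 7*asin(C1*exp(72*y/7))/8


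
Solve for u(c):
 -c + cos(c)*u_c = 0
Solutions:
 u(c) = C1 + Integral(c/cos(c), c)


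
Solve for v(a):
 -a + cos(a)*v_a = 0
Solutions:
 v(a) = C1 + Integral(a/cos(a), a)


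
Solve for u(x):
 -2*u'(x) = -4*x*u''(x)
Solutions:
 u(x) = C1 + C2*x^(3/2)


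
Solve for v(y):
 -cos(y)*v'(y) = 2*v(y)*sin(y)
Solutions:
 v(y) = C1*cos(y)^2


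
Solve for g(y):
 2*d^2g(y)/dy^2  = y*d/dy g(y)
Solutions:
 g(y) = C1 + C2*erfi(y/2)


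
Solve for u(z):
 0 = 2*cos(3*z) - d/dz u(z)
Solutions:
 u(z) = C1 + 2*sin(3*z)/3


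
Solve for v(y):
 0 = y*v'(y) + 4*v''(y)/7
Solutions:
 v(y) = C1 + C2*erf(sqrt(14)*y/4)


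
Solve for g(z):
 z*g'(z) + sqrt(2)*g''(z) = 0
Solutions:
 g(z) = C1 + C2*erf(2^(1/4)*z/2)


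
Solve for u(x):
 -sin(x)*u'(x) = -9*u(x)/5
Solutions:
 u(x) = C1*(cos(x) - 1)^(9/10)/(cos(x) + 1)^(9/10)


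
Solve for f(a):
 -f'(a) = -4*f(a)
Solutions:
 f(a) = C1*exp(4*a)


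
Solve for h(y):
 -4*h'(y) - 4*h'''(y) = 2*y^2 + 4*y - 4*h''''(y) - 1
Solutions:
 h(y) = C1 + C2*exp(y*(-2^(2/3)*(3*sqrt(93) + 29)^(1/3) - 2*2^(1/3)/(3*sqrt(93) + 29)^(1/3) + 4)/12)*sin(2^(1/3)*sqrt(3)*y*(-2^(1/3)*(3*sqrt(93) + 29)^(1/3) + 2/(3*sqrt(93) + 29)^(1/3))/12) + C3*exp(y*(-2^(2/3)*(3*sqrt(93) + 29)^(1/3) - 2*2^(1/3)/(3*sqrt(93) + 29)^(1/3) + 4)/12)*cos(2^(1/3)*sqrt(3)*y*(-2^(1/3)*(3*sqrt(93) + 29)^(1/3) + 2/(3*sqrt(93) + 29)^(1/3))/12) + C4*exp(y*(2*2^(1/3)/(3*sqrt(93) + 29)^(1/3) + 2 + 2^(2/3)*(3*sqrt(93) + 29)^(1/3))/6) - y^3/6 - y^2/2 + 5*y/4


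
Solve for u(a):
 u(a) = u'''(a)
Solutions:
 u(a) = C3*exp(a) + (C1*sin(sqrt(3)*a/2) + C2*cos(sqrt(3)*a/2))*exp(-a/2)


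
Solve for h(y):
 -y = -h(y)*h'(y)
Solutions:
 h(y) = -sqrt(C1 + y^2)
 h(y) = sqrt(C1 + y^2)


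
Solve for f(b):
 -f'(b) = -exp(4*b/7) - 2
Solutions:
 f(b) = C1 + 2*b + 7*exp(4*b/7)/4


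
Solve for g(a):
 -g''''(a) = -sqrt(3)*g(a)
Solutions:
 g(a) = C1*exp(-3^(1/8)*a) + C2*exp(3^(1/8)*a) + C3*sin(3^(1/8)*a) + C4*cos(3^(1/8)*a)


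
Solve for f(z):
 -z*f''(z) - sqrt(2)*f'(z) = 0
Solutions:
 f(z) = C1 + C2*z^(1 - sqrt(2))


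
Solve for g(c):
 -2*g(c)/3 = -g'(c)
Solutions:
 g(c) = C1*exp(2*c/3)


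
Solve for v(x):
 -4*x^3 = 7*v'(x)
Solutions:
 v(x) = C1 - x^4/7


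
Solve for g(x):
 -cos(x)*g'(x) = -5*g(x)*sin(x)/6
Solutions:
 g(x) = C1/cos(x)^(5/6)


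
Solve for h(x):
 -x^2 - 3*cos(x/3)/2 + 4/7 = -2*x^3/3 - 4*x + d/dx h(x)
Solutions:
 h(x) = C1 + x^4/6 - x^3/3 + 2*x^2 + 4*x/7 - 9*sin(x/3)/2


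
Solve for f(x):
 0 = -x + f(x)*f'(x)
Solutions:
 f(x) = -sqrt(C1 + x^2)
 f(x) = sqrt(C1 + x^2)


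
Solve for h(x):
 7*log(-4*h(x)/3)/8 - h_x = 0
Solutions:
 -8*Integral(1/(log(-_y) - log(3) + 2*log(2)), (_y, h(x)))/7 = C1 - x


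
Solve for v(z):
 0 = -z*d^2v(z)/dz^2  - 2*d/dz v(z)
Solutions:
 v(z) = C1 + C2/z


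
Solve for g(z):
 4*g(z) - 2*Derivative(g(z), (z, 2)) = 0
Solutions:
 g(z) = C1*exp(-sqrt(2)*z) + C2*exp(sqrt(2)*z)


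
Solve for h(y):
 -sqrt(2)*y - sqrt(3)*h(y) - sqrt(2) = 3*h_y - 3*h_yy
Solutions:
 h(y) = C1*exp(y*(3 + sqrt(3)*sqrt(3 + 4*sqrt(3)))/6) + C2*exp(y*(-sqrt(3)*sqrt(3 + 4*sqrt(3)) + 3)/6) - sqrt(6)*y/3 - sqrt(6)/3 + sqrt(2)


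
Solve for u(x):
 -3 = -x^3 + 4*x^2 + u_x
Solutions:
 u(x) = C1 + x^4/4 - 4*x^3/3 - 3*x


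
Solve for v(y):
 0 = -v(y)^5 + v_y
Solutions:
 v(y) = -(-1/(C1 + 4*y))^(1/4)
 v(y) = (-1/(C1 + 4*y))^(1/4)
 v(y) = -I*(-1/(C1 + 4*y))^(1/4)
 v(y) = I*(-1/(C1 + 4*y))^(1/4)


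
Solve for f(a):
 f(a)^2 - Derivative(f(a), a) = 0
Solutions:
 f(a) = -1/(C1 + a)


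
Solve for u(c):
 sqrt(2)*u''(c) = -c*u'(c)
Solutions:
 u(c) = C1 + C2*erf(2^(1/4)*c/2)


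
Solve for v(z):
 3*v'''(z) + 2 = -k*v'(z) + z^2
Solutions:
 v(z) = C1 + C2*exp(-sqrt(3)*z*sqrt(-k)/3) + C3*exp(sqrt(3)*z*sqrt(-k)/3) + z^3/(3*k) - 2*z/k - 6*z/k^2


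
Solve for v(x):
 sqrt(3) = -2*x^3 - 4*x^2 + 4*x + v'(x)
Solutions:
 v(x) = C1 + x^4/2 + 4*x^3/3 - 2*x^2 + sqrt(3)*x


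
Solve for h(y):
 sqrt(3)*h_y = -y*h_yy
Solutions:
 h(y) = C1 + C2*y^(1 - sqrt(3))


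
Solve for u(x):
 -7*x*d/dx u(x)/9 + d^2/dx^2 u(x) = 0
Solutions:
 u(x) = C1 + C2*erfi(sqrt(14)*x/6)


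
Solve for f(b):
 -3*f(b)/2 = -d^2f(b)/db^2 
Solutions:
 f(b) = C1*exp(-sqrt(6)*b/2) + C2*exp(sqrt(6)*b/2)


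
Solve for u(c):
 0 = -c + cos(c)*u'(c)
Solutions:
 u(c) = C1 + Integral(c/cos(c), c)


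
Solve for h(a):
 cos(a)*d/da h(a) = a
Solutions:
 h(a) = C1 + Integral(a/cos(a), a)


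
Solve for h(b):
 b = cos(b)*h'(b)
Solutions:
 h(b) = C1 + Integral(b/cos(b), b)


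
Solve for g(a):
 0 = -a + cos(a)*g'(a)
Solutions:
 g(a) = C1 + Integral(a/cos(a), a)


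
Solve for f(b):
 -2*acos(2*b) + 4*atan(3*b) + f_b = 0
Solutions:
 f(b) = C1 + 2*b*acos(2*b) - 4*b*atan(3*b) - sqrt(1 - 4*b^2) + 2*log(9*b^2 + 1)/3


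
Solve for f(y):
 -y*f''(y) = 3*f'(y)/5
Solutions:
 f(y) = C1 + C2*y^(2/5)


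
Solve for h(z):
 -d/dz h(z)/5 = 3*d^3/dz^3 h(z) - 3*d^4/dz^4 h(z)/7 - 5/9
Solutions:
 h(z) = C1 + C2*exp(z*(-10^(2/3)*7^(1/3)*(3*sqrt(989) + 499)^(1/3) - 70*10^(1/3)*7^(2/3)/(3*sqrt(989) + 499)^(1/3) + 140)/60)*sin(sqrt(3)*70^(1/3)*z*(-10^(1/3)*(3*sqrt(989) + 499)^(1/3) + 70*7^(1/3)/(3*sqrt(989) + 499)^(1/3))/60) + C3*exp(z*(-10^(2/3)*7^(1/3)*(3*sqrt(989) + 499)^(1/3) - 70*10^(1/3)*7^(2/3)/(3*sqrt(989) + 499)^(1/3) + 140)/60)*cos(sqrt(3)*70^(1/3)*z*(-10^(1/3)*(3*sqrt(989) + 499)^(1/3) + 70*7^(1/3)/(3*sqrt(989) + 499)^(1/3))/60) + C4*exp(z*(70*10^(1/3)*7^(2/3)/(3*sqrt(989) + 499)^(1/3) + 70 + 10^(2/3)*7^(1/3)*(3*sqrt(989) + 499)^(1/3))/30) + 25*z/9


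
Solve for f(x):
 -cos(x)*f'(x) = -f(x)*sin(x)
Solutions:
 f(x) = C1/cos(x)


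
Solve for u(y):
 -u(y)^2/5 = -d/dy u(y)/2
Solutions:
 u(y) = -5/(C1 + 2*y)


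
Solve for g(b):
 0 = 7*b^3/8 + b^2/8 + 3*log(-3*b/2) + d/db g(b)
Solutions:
 g(b) = C1 - 7*b^4/32 - b^3/24 - 3*b*log(-b) + 3*b*(-log(3) + log(2) + 1)


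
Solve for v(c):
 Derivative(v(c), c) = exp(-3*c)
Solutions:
 v(c) = C1 - exp(-3*c)/3


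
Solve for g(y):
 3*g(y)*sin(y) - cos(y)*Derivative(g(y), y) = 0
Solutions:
 g(y) = C1/cos(y)^3


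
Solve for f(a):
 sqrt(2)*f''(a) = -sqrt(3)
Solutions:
 f(a) = C1 + C2*a - sqrt(6)*a^2/4


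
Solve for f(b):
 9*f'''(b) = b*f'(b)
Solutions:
 f(b) = C1 + Integral(C2*airyai(3^(1/3)*b/3) + C3*airybi(3^(1/3)*b/3), b)


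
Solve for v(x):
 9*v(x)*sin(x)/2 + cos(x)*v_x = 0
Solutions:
 v(x) = C1*cos(x)^(9/2)


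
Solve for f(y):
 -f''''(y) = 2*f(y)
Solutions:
 f(y) = (C1*sin(2^(3/4)*y/2) + C2*cos(2^(3/4)*y/2))*exp(-2^(3/4)*y/2) + (C3*sin(2^(3/4)*y/2) + C4*cos(2^(3/4)*y/2))*exp(2^(3/4)*y/2)


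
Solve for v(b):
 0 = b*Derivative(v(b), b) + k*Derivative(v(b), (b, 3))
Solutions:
 v(b) = C1 + Integral(C2*airyai(b*(-1/k)^(1/3)) + C3*airybi(b*(-1/k)^(1/3)), b)


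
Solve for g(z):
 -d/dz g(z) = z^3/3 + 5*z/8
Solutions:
 g(z) = C1 - z^4/12 - 5*z^2/16


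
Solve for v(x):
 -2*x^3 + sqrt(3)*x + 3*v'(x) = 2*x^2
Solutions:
 v(x) = C1 + x^4/6 + 2*x^3/9 - sqrt(3)*x^2/6


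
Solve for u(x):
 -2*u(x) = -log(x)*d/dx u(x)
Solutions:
 u(x) = C1*exp(2*li(x))


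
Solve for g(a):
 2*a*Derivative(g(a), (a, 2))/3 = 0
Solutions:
 g(a) = C1 + C2*a


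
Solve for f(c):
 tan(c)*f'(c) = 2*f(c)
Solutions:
 f(c) = C1*sin(c)^2


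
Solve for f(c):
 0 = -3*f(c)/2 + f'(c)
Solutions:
 f(c) = C1*exp(3*c/2)


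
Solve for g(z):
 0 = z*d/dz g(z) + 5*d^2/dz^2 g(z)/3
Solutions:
 g(z) = C1 + C2*erf(sqrt(30)*z/10)


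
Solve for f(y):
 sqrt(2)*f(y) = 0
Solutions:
 f(y) = 0


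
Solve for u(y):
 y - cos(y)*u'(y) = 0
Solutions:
 u(y) = C1 + Integral(y/cos(y), y)


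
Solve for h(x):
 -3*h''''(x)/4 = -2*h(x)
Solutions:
 h(x) = C1*exp(-6^(3/4)*x/3) + C2*exp(6^(3/4)*x/3) + C3*sin(6^(3/4)*x/3) + C4*cos(6^(3/4)*x/3)


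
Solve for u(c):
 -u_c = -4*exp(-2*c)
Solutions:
 u(c) = C1 - 2*exp(-2*c)


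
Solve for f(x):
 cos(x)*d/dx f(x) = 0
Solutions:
 f(x) = C1


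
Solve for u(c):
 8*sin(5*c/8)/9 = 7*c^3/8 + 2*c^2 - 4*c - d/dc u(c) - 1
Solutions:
 u(c) = C1 + 7*c^4/32 + 2*c^3/3 - 2*c^2 - c + 64*cos(5*c/8)/45


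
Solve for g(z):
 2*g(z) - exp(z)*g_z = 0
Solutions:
 g(z) = C1*exp(-2*exp(-z))


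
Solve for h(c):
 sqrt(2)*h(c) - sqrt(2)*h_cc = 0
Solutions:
 h(c) = C1*exp(-c) + C2*exp(c)


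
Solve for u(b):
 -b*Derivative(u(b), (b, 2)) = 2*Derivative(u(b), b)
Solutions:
 u(b) = C1 + C2/b


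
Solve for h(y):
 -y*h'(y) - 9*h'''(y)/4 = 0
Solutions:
 h(y) = C1 + Integral(C2*airyai(-2^(2/3)*3^(1/3)*y/3) + C3*airybi(-2^(2/3)*3^(1/3)*y/3), y)


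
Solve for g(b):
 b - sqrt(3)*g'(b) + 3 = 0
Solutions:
 g(b) = C1 + sqrt(3)*b^2/6 + sqrt(3)*b


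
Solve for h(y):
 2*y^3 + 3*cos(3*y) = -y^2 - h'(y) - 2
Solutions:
 h(y) = C1 - y^4/2 - y^3/3 - 2*y - sin(3*y)


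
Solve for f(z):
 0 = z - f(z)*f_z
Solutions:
 f(z) = -sqrt(C1 + z^2)
 f(z) = sqrt(C1 + z^2)


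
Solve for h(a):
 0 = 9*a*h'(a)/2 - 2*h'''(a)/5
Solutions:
 h(a) = C1 + Integral(C2*airyai(90^(1/3)*a/2) + C3*airybi(90^(1/3)*a/2), a)


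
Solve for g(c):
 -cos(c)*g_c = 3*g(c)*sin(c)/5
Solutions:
 g(c) = C1*cos(c)^(3/5)


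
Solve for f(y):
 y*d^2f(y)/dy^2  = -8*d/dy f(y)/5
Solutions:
 f(y) = C1 + C2/y^(3/5)


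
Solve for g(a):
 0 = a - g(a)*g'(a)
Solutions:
 g(a) = -sqrt(C1 + a^2)
 g(a) = sqrt(C1 + a^2)


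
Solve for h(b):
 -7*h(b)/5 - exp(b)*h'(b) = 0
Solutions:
 h(b) = C1*exp(7*exp(-b)/5)


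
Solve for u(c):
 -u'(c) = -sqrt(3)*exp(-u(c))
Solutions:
 u(c) = log(C1 + sqrt(3)*c)


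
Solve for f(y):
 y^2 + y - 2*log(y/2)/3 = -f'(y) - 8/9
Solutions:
 f(y) = C1 - y^3/3 - y^2/2 + 2*y*log(y)/3 - 14*y/9 - 2*y*log(2)/3


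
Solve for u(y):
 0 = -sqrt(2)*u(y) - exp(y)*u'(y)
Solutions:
 u(y) = C1*exp(sqrt(2)*exp(-y))


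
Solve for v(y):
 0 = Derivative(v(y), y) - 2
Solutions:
 v(y) = C1 + 2*y


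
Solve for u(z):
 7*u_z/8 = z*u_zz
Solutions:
 u(z) = C1 + C2*z^(15/8)


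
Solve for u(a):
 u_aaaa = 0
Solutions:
 u(a) = C1 + C2*a + C3*a^2 + C4*a^3


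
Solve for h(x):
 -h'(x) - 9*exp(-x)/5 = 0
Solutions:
 h(x) = C1 + 9*exp(-x)/5


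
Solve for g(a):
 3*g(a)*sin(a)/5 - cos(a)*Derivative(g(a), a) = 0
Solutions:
 g(a) = C1/cos(a)^(3/5)


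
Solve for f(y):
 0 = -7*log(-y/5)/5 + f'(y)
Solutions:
 f(y) = C1 + 7*y*log(-y)/5 + 7*y*(-log(5) - 1)/5


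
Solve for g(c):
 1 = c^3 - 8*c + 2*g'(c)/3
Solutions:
 g(c) = C1 - 3*c^4/8 + 6*c^2 + 3*c/2


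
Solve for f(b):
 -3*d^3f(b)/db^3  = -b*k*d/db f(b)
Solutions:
 f(b) = C1 + Integral(C2*airyai(3^(2/3)*b*k^(1/3)/3) + C3*airybi(3^(2/3)*b*k^(1/3)/3), b)


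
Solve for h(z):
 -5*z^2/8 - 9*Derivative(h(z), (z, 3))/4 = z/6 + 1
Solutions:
 h(z) = C1 + C2*z + C3*z^2 - z^5/216 - z^4/324 - 2*z^3/27


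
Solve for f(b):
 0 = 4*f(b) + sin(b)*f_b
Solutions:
 f(b) = C1*(cos(b)^2 + 2*cos(b) + 1)/(cos(b)^2 - 2*cos(b) + 1)


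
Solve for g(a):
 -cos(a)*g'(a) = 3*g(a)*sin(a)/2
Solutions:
 g(a) = C1*cos(a)^(3/2)


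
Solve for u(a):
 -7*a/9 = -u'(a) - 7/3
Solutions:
 u(a) = C1 + 7*a^2/18 - 7*a/3


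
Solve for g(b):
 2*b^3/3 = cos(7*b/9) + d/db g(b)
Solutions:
 g(b) = C1 + b^4/6 - 9*sin(7*b/9)/7


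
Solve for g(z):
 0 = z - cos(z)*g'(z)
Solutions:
 g(z) = C1 + Integral(z/cos(z), z)


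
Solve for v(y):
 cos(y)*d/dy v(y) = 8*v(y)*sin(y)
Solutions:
 v(y) = C1/cos(y)^8


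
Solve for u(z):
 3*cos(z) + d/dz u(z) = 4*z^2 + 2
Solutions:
 u(z) = C1 + 4*z^3/3 + 2*z - 3*sin(z)


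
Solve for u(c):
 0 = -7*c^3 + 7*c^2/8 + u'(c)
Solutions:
 u(c) = C1 + 7*c^4/4 - 7*c^3/24


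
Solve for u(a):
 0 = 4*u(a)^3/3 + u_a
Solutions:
 u(a) = -sqrt(6)*sqrt(-1/(C1 - 4*a))/2
 u(a) = sqrt(6)*sqrt(-1/(C1 - 4*a))/2


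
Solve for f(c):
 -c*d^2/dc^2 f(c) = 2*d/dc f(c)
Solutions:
 f(c) = C1 + C2/c


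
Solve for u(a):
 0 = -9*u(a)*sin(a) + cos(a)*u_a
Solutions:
 u(a) = C1/cos(a)^9


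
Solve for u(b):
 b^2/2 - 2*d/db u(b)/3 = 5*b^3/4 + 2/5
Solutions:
 u(b) = C1 - 15*b^4/32 + b^3/4 - 3*b/5


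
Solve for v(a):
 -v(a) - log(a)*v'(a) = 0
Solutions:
 v(a) = C1*exp(-li(a))


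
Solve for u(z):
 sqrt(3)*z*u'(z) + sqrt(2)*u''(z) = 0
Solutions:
 u(z) = C1 + C2*erf(6^(1/4)*z/2)


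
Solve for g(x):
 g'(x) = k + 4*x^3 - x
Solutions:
 g(x) = C1 + k*x + x^4 - x^2/2


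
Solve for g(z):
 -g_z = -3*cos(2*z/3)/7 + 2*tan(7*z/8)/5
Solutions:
 g(z) = C1 + 16*log(cos(7*z/8))/35 + 9*sin(2*z/3)/14


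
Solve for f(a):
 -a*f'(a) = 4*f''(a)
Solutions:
 f(a) = C1 + C2*erf(sqrt(2)*a/4)


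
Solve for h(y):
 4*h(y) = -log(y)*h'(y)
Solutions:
 h(y) = C1*exp(-4*li(y))


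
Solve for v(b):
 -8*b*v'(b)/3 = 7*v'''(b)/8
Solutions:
 v(b) = C1 + Integral(C2*airyai(-4*21^(2/3)*b/21) + C3*airybi(-4*21^(2/3)*b/21), b)


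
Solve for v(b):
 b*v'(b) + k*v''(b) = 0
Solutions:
 v(b) = C1 + C2*sqrt(k)*erf(sqrt(2)*b*sqrt(1/k)/2)


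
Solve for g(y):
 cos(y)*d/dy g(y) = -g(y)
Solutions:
 g(y) = C1*sqrt(sin(y) - 1)/sqrt(sin(y) + 1)


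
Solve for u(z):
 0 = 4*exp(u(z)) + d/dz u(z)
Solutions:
 u(z) = log(1/(C1 + 4*z))


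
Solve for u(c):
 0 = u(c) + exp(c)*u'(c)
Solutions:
 u(c) = C1*exp(exp(-c))


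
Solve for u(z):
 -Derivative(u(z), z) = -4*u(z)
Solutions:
 u(z) = C1*exp(4*z)


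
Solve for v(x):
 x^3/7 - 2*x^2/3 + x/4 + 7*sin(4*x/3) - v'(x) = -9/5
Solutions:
 v(x) = C1 + x^4/28 - 2*x^3/9 + x^2/8 + 9*x/5 - 21*cos(4*x/3)/4


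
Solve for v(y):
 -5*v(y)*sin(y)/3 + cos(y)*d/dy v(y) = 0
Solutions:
 v(y) = C1/cos(y)^(5/3)


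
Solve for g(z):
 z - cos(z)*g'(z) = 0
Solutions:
 g(z) = C1 + Integral(z/cos(z), z)


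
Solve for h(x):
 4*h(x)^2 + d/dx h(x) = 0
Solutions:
 h(x) = 1/(C1 + 4*x)


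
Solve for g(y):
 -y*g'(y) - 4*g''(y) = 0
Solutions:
 g(y) = C1 + C2*erf(sqrt(2)*y/4)


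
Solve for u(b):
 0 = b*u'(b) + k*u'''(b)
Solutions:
 u(b) = C1 + Integral(C2*airyai(b*(-1/k)^(1/3)) + C3*airybi(b*(-1/k)^(1/3)), b)


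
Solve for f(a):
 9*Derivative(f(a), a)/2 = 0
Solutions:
 f(a) = C1


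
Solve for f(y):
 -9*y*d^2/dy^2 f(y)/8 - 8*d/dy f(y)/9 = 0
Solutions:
 f(y) = C1 + C2*y^(17/81)


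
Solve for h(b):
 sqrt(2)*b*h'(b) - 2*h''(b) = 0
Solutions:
 h(b) = C1 + C2*erfi(2^(1/4)*b/2)


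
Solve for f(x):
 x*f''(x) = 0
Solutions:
 f(x) = C1 + C2*x


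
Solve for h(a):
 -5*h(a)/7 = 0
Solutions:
 h(a) = 0


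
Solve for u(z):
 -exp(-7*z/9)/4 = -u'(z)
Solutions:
 u(z) = C1 - 9*exp(-7*z/9)/28


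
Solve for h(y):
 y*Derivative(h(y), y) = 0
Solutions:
 h(y) = C1


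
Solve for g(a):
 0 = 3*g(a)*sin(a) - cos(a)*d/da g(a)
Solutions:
 g(a) = C1/cos(a)^3


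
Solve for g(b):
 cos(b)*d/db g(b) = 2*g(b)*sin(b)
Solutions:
 g(b) = C1/cos(b)^2


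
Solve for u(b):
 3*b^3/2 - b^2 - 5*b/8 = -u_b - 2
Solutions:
 u(b) = C1 - 3*b^4/8 + b^3/3 + 5*b^2/16 - 2*b


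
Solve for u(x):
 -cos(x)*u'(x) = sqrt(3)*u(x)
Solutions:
 u(x) = C1*(sin(x) - 1)^(sqrt(3)/2)/(sin(x) + 1)^(sqrt(3)/2)


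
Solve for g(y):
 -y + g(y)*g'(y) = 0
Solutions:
 g(y) = -sqrt(C1 + y^2)
 g(y) = sqrt(C1 + y^2)


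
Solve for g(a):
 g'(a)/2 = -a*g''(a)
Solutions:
 g(a) = C1 + C2*sqrt(a)


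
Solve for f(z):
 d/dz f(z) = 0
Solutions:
 f(z) = C1


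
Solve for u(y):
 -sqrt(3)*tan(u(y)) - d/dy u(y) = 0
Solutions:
 u(y) = pi - asin(C1*exp(-sqrt(3)*y))
 u(y) = asin(C1*exp(-sqrt(3)*y))


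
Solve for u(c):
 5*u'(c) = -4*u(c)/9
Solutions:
 u(c) = C1*exp(-4*c/45)


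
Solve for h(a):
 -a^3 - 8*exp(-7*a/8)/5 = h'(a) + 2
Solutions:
 h(a) = C1 - a^4/4 - 2*a + 64*exp(-7*a/8)/35


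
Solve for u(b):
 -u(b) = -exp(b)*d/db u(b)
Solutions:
 u(b) = C1*exp(-exp(-b))


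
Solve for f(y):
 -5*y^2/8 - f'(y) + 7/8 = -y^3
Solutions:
 f(y) = C1 + y^4/4 - 5*y^3/24 + 7*y/8


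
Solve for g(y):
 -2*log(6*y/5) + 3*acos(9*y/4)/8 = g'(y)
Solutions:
 g(y) = C1 - 2*y*log(y) + 3*y*acos(9*y/4)/8 - 2*y*log(6) + 2*y + 2*y*log(5) - sqrt(16 - 81*y^2)/24


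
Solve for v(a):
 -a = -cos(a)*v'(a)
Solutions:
 v(a) = C1 + Integral(a/cos(a), a)


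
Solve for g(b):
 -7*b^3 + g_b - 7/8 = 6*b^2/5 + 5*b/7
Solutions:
 g(b) = C1 + 7*b^4/4 + 2*b^3/5 + 5*b^2/14 + 7*b/8


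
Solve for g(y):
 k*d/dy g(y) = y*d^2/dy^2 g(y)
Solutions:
 g(y) = C1 + y^(re(k) + 1)*(C2*sin(log(y)*Abs(im(k))) + C3*cos(log(y)*im(k)))


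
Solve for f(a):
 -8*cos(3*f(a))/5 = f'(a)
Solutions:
 8*a/5 - log(sin(3*f(a)) - 1)/6 + log(sin(3*f(a)) + 1)/6 = C1


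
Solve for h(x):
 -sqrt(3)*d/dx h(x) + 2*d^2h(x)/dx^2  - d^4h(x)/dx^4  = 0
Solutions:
 h(x) = C1 + C4*exp(-sqrt(3)*x) + (C2*sin(x/2) + C3*cos(x/2))*exp(sqrt(3)*x/2)


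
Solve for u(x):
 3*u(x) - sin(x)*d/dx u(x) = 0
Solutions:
 u(x) = C1*(cos(x) - 1)^(3/2)/(cos(x) + 1)^(3/2)


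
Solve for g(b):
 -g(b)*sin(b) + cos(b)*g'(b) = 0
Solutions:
 g(b) = C1/cos(b)


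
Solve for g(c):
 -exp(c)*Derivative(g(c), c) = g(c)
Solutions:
 g(c) = C1*exp(exp(-c))


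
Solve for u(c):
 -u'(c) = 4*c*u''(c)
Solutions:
 u(c) = C1 + C2*c^(3/4)


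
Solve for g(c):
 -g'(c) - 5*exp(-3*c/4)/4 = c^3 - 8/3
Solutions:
 g(c) = C1 - c^4/4 + 8*c/3 + 5*exp(-3*c/4)/3


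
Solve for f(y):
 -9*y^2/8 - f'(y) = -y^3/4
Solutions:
 f(y) = C1 + y^4/16 - 3*y^3/8


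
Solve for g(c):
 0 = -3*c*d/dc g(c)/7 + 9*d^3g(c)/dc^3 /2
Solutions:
 g(c) = C1 + Integral(C2*airyai(2^(1/3)*21^(2/3)*c/21) + C3*airybi(2^(1/3)*21^(2/3)*c/21), c)


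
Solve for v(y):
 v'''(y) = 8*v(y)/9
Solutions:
 v(y) = C3*exp(2*3^(1/3)*y/3) + (C1*sin(3^(5/6)*y/3) + C2*cos(3^(5/6)*y/3))*exp(-3^(1/3)*y/3)


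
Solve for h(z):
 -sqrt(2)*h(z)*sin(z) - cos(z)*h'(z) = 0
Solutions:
 h(z) = C1*cos(z)^(sqrt(2))


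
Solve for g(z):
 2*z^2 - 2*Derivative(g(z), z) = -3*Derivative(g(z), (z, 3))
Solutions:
 g(z) = C1 + C2*exp(-sqrt(6)*z/3) + C3*exp(sqrt(6)*z/3) + z^3/3 + 3*z


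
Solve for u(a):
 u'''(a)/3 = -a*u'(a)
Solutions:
 u(a) = C1 + Integral(C2*airyai(-3^(1/3)*a) + C3*airybi(-3^(1/3)*a), a)


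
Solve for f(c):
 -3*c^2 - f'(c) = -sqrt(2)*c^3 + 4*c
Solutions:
 f(c) = C1 + sqrt(2)*c^4/4 - c^3 - 2*c^2


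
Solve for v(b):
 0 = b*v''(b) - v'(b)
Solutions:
 v(b) = C1 + C2*b^2


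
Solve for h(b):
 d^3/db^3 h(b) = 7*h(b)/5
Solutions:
 h(b) = C3*exp(5^(2/3)*7^(1/3)*b/5) + (C1*sin(sqrt(3)*5^(2/3)*7^(1/3)*b/10) + C2*cos(sqrt(3)*5^(2/3)*7^(1/3)*b/10))*exp(-5^(2/3)*7^(1/3)*b/10)


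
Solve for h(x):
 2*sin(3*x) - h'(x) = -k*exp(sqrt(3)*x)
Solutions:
 h(x) = C1 + sqrt(3)*k*exp(sqrt(3)*x)/3 - 2*cos(3*x)/3


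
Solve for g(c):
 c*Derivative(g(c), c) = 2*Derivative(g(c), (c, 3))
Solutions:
 g(c) = C1 + Integral(C2*airyai(2^(2/3)*c/2) + C3*airybi(2^(2/3)*c/2), c)


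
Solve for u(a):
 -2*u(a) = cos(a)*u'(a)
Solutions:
 u(a) = C1*(sin(a) - 1)/(sin(a) + 1)


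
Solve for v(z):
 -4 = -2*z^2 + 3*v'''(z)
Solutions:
 v(z) = C1 + C2*z + C3*z^2 + z^5/90 - 2*z^3/9


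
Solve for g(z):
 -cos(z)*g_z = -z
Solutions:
 g(z) = C1 + Integral(z/cos(z), z)


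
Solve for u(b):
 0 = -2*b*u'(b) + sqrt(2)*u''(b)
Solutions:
 u(b) = C1 + C2*erfi(2^(3/4)*b/2)


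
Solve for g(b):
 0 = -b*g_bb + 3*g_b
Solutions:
 g(b) = C1 + C2*b^4


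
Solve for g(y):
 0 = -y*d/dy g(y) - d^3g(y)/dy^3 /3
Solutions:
 g(y) = C1 + Integral(C2*airyai(-3^(1/3)*y) + C3*airybi(-3^(1/3)*y), y)


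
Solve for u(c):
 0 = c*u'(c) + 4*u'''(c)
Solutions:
 u(c) = C1 + Integral(C2*airyai(-2^(1/3)*c/2) + C3*airybi(-2^(1/3)*c/2), c)


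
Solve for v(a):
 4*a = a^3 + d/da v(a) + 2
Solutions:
 v(a) = C1 - a^4/4 + 2*a^2 - 2*a


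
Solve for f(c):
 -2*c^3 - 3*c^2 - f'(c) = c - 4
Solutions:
 f(c) = C1 - c^4/2 - c^3 - c^2/2 + 4*c


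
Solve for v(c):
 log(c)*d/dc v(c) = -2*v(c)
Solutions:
 v(c) = C1*exp(-2*li(c))
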